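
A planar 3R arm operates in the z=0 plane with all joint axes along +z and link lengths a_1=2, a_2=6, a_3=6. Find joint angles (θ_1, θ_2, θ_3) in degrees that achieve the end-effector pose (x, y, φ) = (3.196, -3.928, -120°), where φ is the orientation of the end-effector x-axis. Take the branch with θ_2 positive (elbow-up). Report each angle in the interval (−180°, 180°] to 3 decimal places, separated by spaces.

wrist centre = target − a_3·(cos φ, sin φ) = (6.1960, 1.2682)
cos θ_2 = (39.9986−2²−6²)/(2·2·6) = -0.0001; θ_2 = 90.0033° (elbow-up)
β = atan2(1.2682,6.1960) = 11.5671°; ψ = atan2(6.0000,1.9997) = 71.5680°
θ_1 = β − ψ = -60.0009°
θ_3 = φ − θ_1 − θ_2 = -150.0024° (wrapped to (-180°,180°])

-60.001 90.003 -150.002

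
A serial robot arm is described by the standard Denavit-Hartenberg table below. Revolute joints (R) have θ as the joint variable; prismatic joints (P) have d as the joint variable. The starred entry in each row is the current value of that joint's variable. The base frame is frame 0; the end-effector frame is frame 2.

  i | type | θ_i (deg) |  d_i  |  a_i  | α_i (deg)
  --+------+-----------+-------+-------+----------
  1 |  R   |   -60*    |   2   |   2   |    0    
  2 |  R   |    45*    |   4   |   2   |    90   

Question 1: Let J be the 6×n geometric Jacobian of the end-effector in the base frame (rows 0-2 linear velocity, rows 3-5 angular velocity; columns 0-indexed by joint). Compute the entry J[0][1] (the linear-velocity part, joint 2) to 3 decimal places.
axis z_1 = (0.0000,0.0000,1.0000); lever o_n−o_1 = (1.9319,-0.5176,4.0000)
cross product → J_v[:, 1] = (0.5176,1.9319,-0.0000)
J_ω[:, 1] = z_1
entry J[0][1] = 0.5176

0.518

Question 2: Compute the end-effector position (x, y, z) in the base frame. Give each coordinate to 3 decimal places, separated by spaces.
after link 1: o_1 = (1.0000, -1.7321, 2.0000)
after link 2: o_2 = (2.9319, -2.2497, 6.0000)

2.932 -2.250 6.000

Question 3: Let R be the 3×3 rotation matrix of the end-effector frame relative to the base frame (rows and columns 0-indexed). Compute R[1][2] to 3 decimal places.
-0.966

End-effector z-axis (col 2 of R) = (-0.2588,-0.9659,0.0000)
R[1][2] = -0.9659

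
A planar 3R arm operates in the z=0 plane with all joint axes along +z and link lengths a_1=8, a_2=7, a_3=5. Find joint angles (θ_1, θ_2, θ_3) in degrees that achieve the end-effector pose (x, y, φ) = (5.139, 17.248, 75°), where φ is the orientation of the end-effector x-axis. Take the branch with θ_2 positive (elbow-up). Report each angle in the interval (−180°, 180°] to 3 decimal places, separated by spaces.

wrist centre = target − a_3·(cos φ, sin φ) = (3.8449, 12.4184)
cos θ_2 = (168.9992−8²−7²)/(2·8·7) = 0.5000; θ_2 = 60.0005° (elbow-up)
β = atan2(12.4184,3.8449) = 72.7967°; ψ = atan2(6.0622,11.5000) = 27.7960°
θ_1 = β − ψ = 45.0007°
θ_3 = φ − θ_1 − θ_2 = -30.0012° (wrapped to (-180°,180°])

45.001 60.000 -30.001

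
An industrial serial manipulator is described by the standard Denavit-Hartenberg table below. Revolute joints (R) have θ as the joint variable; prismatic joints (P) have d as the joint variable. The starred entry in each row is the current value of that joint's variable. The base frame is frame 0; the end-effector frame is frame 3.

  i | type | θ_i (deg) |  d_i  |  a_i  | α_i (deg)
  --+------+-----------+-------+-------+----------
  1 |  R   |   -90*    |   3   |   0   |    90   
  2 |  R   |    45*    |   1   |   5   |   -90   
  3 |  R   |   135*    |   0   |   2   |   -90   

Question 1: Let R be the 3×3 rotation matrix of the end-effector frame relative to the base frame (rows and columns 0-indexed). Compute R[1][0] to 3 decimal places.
End-effector x-axis (col 0 of R) = (0.7071,0.5000,-0.5000)
R[1][0] = 0.5000

0.500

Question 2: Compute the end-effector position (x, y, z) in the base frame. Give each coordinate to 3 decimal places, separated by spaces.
0.414 -2.536 5.536

after link 1: o_1 = (0.0000, 0.0000, 3.0000)
after link 2: o_2 = (-1.0000, -3.5355, 6.5355)
after link 3: o_3 = (0.4142, -2.5355, 5.5355)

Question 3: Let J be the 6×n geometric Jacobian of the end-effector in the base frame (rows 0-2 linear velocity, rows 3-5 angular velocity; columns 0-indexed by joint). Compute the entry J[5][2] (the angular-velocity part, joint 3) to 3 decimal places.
0.707

axis z_2 = (-0.0000,0.7071,0.7071); lever o_n−o_2 = (1.4142,1.0000,-1.0000)
cross product → J_v[:, 2] = (-1.4142,1.0000,-1.0000)
J_ω[:, 2] = z_2
entry J[5][2] = 0.7071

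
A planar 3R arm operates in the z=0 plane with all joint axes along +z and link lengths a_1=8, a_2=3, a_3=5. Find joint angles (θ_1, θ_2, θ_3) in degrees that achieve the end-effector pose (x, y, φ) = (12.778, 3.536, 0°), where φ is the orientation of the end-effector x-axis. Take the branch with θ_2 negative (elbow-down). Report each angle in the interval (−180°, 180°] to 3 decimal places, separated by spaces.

wrist centre = target − a_3·(cos φ, sin φ) = (7.7780, 3.5360)
cos θ_2 = (73.0006−8²−3²)/(2·8·3) = 0.0000; θ_2 = -89.9993° (elbow-down)
β = atan2(3.5360,7.7780) = 24.4473°; ψ = atan2(-3.0000,8.0000) = -20.5560°
θ_1 = β − ψ = 45.0032°
θ_3 = φ − θ_1 − θ_2 = 44.9961° (wrapped to (-180°,180°])

45.003 -89.999 44.996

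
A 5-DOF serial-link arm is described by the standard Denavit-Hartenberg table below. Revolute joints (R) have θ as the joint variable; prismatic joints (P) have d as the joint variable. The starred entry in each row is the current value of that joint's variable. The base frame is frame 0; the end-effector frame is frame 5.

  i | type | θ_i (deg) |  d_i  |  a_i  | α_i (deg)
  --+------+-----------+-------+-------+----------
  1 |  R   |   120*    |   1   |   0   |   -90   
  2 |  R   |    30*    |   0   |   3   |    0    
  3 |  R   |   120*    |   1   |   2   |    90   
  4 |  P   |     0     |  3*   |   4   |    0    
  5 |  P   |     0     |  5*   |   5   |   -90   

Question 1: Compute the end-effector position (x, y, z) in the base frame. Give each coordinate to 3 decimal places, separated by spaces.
0.598 -3.036 -12.928

after link 1: o_1 = (0.0000, 0.0000, 1.0000)
after link 2: o_2 = (-1.2990, 2.2500, -0.5000)
after link 3: o_3 = (-1.2990, 0.2500, -1.5000)
after link 4: o_4 = (-0.3170, -1.4510, -6.0981)
after link 5: o_5 = (0.5981, -3.0359, -12.9282)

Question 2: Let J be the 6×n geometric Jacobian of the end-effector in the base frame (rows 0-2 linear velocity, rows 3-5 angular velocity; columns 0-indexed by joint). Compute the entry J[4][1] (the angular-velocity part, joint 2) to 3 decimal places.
axis z_1 = (-0.8660,-0.5000,0.0000); lever o_n−o_1 = (0.5981,-3.0359,-13.9282)
cross product → J_v[:, 1] = (6.9641,-12.0622,2.9282)
J_ω[:, 1] = z_1
entry J[4][1] = -0.5000

-0.500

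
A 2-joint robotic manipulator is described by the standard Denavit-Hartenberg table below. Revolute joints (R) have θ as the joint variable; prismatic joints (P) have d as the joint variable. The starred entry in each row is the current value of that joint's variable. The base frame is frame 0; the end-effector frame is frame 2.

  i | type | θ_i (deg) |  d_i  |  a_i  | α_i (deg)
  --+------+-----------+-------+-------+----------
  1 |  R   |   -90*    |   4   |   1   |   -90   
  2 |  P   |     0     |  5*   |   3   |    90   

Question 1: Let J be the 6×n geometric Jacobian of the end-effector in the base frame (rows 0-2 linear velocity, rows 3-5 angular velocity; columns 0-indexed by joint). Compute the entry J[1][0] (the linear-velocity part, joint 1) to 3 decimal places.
axis z_0 = ẑ; lever o_n−o_0 = (5.0000,-4.0000,4.0000)
cross product → J_v[:, 0] = (4.0000,5.0000,-0.0000)
J_ω[:, 0] = z_0
entry J[1][0] = 5.0000

5.000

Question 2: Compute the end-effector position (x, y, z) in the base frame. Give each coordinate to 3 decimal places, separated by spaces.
5.000 -4.000 4.000

after link 1: o_1 = (0.0000, -1.0000, 4.0000)
after link 2: o_2 = (5.0000, -4.0000, 4.0000)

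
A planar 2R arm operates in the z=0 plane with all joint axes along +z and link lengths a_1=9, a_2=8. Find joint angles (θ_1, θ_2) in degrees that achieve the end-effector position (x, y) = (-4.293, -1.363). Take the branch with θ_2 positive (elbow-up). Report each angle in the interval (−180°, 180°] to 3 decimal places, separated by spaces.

134.996 150.004

cos θ_2 = (20.2876−9²−8²)/(2·9·8) = -0.8661; θ_2 = 150.0038° (elbow-up)
β = atan2(-1.3630,-4.2930) = -162.3857°; ψ = atan2(3.9995,2.0715) = 62.6184°
θ_1 = β − ψ = -225.0041°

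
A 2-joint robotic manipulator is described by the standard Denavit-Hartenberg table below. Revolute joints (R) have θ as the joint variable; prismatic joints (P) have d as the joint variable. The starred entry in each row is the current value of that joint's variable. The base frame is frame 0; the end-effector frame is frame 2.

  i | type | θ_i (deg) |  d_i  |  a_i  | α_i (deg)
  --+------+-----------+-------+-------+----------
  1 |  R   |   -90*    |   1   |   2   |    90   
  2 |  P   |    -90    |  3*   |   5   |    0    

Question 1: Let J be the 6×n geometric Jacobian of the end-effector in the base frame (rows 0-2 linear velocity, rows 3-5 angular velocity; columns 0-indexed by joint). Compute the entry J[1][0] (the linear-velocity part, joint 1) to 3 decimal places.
axis z_0 = ẑ; lever o_n−o_0 = (-3.0000,-2.0000,-4.0000)
cross product → J_v[:, 0] = (2.0000,-3.0000,0.0000)
J_ω[:, 0] = z_0
entry J[1][0] = -3.0000

-3.000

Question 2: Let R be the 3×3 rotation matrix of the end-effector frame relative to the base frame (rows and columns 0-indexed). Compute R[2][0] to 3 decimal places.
End-effector x-axis (col 0 of R) = (-0.0000,-0.0000,-1.0000)
R[2][0] = -1.0000

-1.000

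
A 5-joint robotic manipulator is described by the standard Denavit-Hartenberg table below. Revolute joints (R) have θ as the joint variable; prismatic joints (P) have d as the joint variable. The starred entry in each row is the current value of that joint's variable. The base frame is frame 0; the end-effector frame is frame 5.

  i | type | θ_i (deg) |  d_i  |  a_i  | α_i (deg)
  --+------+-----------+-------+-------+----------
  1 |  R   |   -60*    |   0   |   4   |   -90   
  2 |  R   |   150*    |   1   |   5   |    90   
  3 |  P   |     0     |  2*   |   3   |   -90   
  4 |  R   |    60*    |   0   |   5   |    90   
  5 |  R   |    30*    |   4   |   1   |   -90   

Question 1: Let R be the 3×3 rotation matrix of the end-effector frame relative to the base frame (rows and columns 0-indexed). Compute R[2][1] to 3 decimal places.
End-effector y-axis (col 1 of R) = (0.2500,-0.4330,0.8660)
R[2][1] = 0.8660

0.866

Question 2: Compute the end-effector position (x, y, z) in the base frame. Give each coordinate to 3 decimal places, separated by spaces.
-3.205 8.551 -6.263

after link 1: o_1 = (2.0000, -3.4641, 0.0000)
after link 2: o_2 = (0.7010, 0.7859, -2.5000)
after link 3: o_3 = (-0.0981, 2.1699, -5.7321)
after link 4: o_4 = (-2.2631, 5.9199, -3.2321)
after link 5: o_5 = (-3.2051, 8.5514, -6.2631)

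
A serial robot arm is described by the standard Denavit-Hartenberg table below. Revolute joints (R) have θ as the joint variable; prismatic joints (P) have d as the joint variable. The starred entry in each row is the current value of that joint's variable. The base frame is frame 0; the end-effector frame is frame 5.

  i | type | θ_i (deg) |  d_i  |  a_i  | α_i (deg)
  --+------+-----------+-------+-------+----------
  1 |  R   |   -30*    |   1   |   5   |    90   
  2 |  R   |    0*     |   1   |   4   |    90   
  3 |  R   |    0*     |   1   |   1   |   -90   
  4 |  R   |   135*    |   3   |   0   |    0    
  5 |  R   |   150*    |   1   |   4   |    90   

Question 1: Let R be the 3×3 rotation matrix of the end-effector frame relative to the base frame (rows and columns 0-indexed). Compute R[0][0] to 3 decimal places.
0.224

End-effector x-axis (col 0 of R) = (0.2241,-0.1294,-0.9659)
R[0][0] = 0.2241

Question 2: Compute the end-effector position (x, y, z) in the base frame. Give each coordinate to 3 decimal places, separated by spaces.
after link 1: o_1 = (4.3301, -2.5000, 1.0000)
after link 2: o_2 = (7.2942, -5.3660, 1.0000)
after link 3: o_3 = (8.1603, -5.8660, 0.0000)
after link 4: o_4 = (6.6603, -8.4641, 0.0000)
after link 5: o_5 = (7.0568, -9.8478, -3.8637)

7.057 -9.848 -3.864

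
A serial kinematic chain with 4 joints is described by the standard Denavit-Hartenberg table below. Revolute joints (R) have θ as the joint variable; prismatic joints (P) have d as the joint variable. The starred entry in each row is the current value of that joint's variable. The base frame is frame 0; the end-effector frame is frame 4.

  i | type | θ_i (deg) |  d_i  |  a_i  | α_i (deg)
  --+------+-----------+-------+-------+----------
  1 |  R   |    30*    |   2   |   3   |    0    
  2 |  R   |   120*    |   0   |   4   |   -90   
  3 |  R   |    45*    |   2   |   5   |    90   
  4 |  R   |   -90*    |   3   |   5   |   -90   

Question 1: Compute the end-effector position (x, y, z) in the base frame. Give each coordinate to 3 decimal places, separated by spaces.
-4.265 8.927 0.586

after link 1: o_1 = (2.5981, 1.5000, 2.0000)
after link 2: o_2 = (-0.8660, 3.5000, 2.0000)
after link 3: o_3 = (-4.9279, 3.5357, -1.5355)
after link 4: o_4 = (-4.2650, 8.9265, 0.5858)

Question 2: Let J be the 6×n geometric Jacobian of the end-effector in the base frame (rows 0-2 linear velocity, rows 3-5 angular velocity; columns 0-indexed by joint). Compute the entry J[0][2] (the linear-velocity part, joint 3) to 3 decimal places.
axis z_2 = (-0.5000,-0.8660,0.0000); lever o_n−o_2 = (-3.3990,5.4265,-1.4142)
cross product → J_v[:, 2] = (1.2247,-0.7071,-5.6569)
J_ω[:, 2] = z_2
entry J[0][2] = 1.2247

1.225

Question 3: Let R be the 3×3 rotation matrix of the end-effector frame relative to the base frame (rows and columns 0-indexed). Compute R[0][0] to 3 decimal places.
End-effector x-axis (col 0 of R) = (0.5000,0.8660,-0.0000)
R[0][0] = 0.5000

0.500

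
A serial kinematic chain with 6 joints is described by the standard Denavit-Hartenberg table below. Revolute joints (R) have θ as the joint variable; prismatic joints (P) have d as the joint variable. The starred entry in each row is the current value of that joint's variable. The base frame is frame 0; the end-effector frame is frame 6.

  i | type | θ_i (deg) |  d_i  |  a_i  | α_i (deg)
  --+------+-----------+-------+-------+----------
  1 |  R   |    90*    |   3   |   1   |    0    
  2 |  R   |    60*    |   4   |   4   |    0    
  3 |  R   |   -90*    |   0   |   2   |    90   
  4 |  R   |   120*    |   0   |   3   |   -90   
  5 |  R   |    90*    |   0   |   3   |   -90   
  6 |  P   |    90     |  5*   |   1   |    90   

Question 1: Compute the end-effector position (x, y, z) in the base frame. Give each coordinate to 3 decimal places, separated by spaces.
after link 1: o_1 = (0.0000, 1.0000, 3.0000)
after link 2: o_2 = (-3.4641, 3.0000, 7.0000)
after link 3: o_3 = (-2.4641, 4.7321, 7.0000)
after link 4: o_4 = (-3.2141, 3.4330, 9.5981)
after link 5: o_5 = (-5.8122, 4.9330, 9.5981)
after link 6: o_6 = (-4.1292, 7.8481, 5.7679)

-4.129 7.848 5.768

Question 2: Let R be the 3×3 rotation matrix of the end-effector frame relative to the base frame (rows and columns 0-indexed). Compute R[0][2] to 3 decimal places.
-0.866

End-effector z-axis (col 2 of R) = (-0.8660,0.5000,-0.0000)
R[0][2] = -0.8660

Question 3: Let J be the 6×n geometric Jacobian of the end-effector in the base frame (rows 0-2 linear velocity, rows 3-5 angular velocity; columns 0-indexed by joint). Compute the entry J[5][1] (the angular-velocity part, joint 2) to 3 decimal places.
axis z_1 = (0.0000,0.0000,1.0000); lever o_n−o_1 = (-4.1292,6.8481,2.7679)
cross product → J_v[:, 1] = (-6.8481,-4.1292,0.0000)
J_ω[:, 1] = z_1
entry J[5][1] = 1.0000

1.000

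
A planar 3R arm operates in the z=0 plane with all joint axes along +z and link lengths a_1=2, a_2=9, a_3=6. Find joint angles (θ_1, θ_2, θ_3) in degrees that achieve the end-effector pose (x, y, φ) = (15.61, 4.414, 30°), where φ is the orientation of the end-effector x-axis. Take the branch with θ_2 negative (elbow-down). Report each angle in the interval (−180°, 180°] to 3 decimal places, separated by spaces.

wrist centre = target − a_3·(cos φ, sin φ) = (10.4138, 1.4140)
cos θ_2 = (110.4476−2²−9²)/(2·2·9) = 0.7069; θ_2 = -45.0185° (elbow-down)
β = atan2(1.4140,10.4138) = 7.7324°; ψ = atan2(-6.3660,8.3619) = -37.2824°
θ_1 = β − ψ = 45.0148°
θ_3 = φ − θ_1 − θ_2 = 30.0037° (wrapped to (-180°,180°])

45.015 -45.019 30.004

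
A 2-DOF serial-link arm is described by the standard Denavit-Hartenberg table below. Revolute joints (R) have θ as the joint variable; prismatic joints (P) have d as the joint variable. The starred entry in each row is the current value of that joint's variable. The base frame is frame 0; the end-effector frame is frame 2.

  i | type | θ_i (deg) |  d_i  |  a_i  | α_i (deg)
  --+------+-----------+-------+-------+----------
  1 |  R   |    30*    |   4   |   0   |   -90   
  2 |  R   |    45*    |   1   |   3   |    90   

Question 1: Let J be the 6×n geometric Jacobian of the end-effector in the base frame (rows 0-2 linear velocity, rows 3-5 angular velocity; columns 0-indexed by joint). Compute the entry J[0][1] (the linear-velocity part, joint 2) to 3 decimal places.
-1.837

axis z_1 = (-0.5000,0.8660,0.0000); lever o_n−o_1 = (1.3371,1.9267,-2.1213)
cross product → J_v[:, 1] = (-1.8371,-1.0607,-2.1213)
J_ω[:, 1] = z_1
entry J[0][1] = -1.8371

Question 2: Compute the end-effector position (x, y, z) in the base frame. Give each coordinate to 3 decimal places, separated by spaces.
after link 1: o_1 = (0.0000, 0.0000, 4.0000)
after link 2: o_2 = (1.3371, 1.9267, 1.8787)

1.337 1.927 1.879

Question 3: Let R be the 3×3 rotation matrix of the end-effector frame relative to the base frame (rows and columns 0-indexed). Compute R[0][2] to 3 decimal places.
End-effector z-axis (col 2 of R) = (0.6124,0.3536,0.7071)
R[0][2] = 0.6124

0.612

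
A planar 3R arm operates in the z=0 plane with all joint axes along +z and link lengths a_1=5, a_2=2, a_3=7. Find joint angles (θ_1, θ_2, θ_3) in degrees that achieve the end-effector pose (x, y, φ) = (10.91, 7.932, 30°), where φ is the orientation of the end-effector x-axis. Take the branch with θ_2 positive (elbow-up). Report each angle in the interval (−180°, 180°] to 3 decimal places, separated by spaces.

wrist centre = target − a_3·(cos φ, sin φ) = (4.8478, 4.4320)
cos θ_2 = (43.1440−5²−2²)/(2·5·2) = 0.7072; θ_2 = 44.9924° (elbow-up)
β = atan2(4.4320,4.8478) = 42.4343°; ψ = atan2(1.4140,6.4144) = 12.4318°
θ_1 = β − ψ = 30.0026°
θ_3 = φ − θ_1 − θ_2 = -44.9950° (wrapped to (-180°,180°])

30.003 44.992 -44.995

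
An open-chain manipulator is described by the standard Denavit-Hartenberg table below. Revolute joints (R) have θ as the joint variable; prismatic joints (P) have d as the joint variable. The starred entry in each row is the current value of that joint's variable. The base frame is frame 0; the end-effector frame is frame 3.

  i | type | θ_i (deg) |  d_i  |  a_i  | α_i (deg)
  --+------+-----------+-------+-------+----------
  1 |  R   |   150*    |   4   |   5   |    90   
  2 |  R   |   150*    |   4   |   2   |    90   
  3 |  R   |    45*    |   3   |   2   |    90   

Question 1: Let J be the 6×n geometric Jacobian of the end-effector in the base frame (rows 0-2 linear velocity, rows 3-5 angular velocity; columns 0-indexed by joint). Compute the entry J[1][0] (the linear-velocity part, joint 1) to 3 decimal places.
-0.361

axis z_0 = ẑ; lever o_n−o_0 = (-0.3614,6.4604,8.3052)
cross product → J_v[:, 0] = (-6.4604,-0.3614,0.0000)
J_ω[:, 0] = z_0
entry J[1][0] = -0.3614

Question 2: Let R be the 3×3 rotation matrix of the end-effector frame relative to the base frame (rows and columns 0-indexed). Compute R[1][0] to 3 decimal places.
0.306

End-effector x-axis (col 0 of R) = (0.8839,0.3062,0.3536)
R[1][0] = 0.3062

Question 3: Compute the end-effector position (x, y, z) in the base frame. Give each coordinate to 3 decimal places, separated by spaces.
after link 1: o_1 = (-4.3301, 2.5000, 4.0000)
after link 2: o_2 = (-0.8301, 5.0981, 5.0000)
after link 3: o_3 = (-0.3614, 6.4604, 8.3052)

-0.361 6.460 8.305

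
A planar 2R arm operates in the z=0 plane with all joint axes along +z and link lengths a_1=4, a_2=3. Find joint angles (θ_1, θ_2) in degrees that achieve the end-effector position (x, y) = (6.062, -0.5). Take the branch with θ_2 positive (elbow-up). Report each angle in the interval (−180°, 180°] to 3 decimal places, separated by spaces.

-30.003 60.006

cos θ_2 = (36.9978−4²−3²)/(2·4·3) = 0.4999; θ_2 = 60.0059° (elbow-up)
β = atan2(-0.5000,6.0620) = -4.7151°; ψ = atan2(2.5982,5.4997) = 25.2874°
θ_1 = β − ψ = -30.0025°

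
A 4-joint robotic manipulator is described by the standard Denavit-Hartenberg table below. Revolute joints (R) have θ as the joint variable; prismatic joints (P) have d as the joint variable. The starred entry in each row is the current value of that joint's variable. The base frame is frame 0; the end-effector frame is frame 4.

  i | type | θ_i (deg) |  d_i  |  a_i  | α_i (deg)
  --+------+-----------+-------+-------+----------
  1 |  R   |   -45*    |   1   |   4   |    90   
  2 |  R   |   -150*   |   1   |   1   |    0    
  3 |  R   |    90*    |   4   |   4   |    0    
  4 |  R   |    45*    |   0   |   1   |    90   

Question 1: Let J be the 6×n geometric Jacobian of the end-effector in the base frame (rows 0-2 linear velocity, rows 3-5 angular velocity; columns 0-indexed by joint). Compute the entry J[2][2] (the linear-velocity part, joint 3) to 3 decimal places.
2.966

axis z_2 = (-0.7071,-0.7071,0.0000); lever o_n−o_2 = (-0.7312,-4.9257,-3.7229)
cross product → J_v[:, 2] = (2.6325,-2.6325,2.9659)
J_ω[:, 2] = z_2
entry J[2][2] = 2.9659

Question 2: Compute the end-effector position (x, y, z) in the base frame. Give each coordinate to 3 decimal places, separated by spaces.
0.778 -7.849 -3.223

after link 1: o_1 = (2.8284, -2.8284, 1.0000)
after link 2: o_2 = (1.5089, -2.9232, 0.5000)
after link 3: o_3 = (0.0947, -7.1658, -2.9641)
after link 4: o_4 = (0.7777, -7.8488, -3.2229)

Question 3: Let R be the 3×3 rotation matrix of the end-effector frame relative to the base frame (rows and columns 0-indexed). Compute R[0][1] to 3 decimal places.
-0.707

End-effector y-axis (col 1 of R) = (-0.7071,-0.7071,0.0000)
R[0][1] = -0.7071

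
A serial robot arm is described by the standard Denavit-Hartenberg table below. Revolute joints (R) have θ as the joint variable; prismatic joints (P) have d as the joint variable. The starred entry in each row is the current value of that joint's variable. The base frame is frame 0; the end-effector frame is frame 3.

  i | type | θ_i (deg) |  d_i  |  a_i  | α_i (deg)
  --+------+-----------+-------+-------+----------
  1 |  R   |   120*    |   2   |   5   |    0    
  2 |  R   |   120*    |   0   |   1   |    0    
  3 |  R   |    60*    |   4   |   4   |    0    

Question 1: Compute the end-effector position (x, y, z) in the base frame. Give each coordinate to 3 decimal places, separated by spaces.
-1.000 -0.000 6.000

after link 1: o_1 = (-2.5000, 4.3301, 2.0000)
after link 2: o_2 = (-3.0000, 3.4641, 2.0000)
after link 3: o_3 = (-1.0000, -0.0000, 6.0000)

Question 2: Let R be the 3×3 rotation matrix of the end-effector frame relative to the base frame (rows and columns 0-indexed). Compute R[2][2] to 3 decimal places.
1.000

End-effector z-axis (col 2 of R) = (0.0000,0.0000,1.0000)
R[2][2] = 1.0000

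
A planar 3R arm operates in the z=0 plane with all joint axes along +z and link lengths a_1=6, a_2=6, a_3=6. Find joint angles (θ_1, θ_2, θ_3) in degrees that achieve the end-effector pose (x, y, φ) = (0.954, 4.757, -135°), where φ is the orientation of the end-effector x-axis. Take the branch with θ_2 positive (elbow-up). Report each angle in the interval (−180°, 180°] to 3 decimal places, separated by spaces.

29.996 60.001 135.003

wrist centre = target − a_3·(cos φ, sin φ) = (5.1966, 8.9996)
cos θ_2 = (107.9986−6²−6²)/(2·6·6) = 0.5000; θ_2 = 60.0013° (elbow-up)
β = atan2(8.9996,5.1966) = 59.9967°; ψ = atan2(5.1962,8.9999) = 30.0006°
θ_1 = β − ψ = 29.9960°
θ_3 = φ − θ_1 − θ_2 = 135.0027° (wrapped to (-180°,180°])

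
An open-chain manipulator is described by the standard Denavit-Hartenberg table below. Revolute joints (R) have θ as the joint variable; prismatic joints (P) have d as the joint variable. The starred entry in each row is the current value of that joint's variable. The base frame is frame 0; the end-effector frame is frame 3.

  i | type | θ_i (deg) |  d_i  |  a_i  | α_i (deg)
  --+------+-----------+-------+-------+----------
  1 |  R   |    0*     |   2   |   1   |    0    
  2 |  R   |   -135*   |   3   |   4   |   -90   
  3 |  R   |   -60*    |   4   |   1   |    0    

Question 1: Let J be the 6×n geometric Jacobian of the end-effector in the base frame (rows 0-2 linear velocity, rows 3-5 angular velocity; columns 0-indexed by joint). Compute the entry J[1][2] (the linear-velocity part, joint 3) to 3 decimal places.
-0.612

axis z_2 = (0.7071,-0.7071,0.0000); lever o_n−o_2 = (2.4749,-3.1820,0.8660)
cross product → J_v[:, 2] = (-0.6124,-0.6124,-0.5000)
J_ω[:, 2] = z_2
entry J[1][2] = -0.6124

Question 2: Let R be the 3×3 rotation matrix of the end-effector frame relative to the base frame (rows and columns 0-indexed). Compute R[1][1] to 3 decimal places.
End-effector y-axis (col 1 of R) = (-0.6124,-0.6124,-0.5000)
R[1][1] = -0.6124

-0.612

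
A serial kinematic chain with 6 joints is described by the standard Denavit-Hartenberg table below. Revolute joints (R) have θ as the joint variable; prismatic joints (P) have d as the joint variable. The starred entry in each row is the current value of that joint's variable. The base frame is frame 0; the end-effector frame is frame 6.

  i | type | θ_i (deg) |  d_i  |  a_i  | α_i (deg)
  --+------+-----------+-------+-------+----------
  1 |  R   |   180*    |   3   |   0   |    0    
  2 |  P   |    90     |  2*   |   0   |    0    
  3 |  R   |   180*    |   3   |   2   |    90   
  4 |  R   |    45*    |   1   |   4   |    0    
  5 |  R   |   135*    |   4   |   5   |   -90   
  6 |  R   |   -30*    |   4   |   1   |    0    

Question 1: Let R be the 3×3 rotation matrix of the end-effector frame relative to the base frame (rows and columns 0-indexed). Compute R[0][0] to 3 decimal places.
0.500

End-effector x-axis (col 0 of R) = (0.5000,-0.8660,0.0000)
R[0][0] = 0.5000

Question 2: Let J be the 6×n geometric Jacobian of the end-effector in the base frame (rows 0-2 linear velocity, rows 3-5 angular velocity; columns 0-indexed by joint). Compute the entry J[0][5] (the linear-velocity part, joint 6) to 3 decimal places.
-0.866

axis z_5 = (0.0000,-0.0000,-1.0000); lever o_n−o_5 = (0.5000,-0.8660,-4.0000)
cross product → J_v[:, 5] = (-0.8660,-0.5000,0.0000)
J_ω[:, 5] = z_5
entry J[0][5] = -0.8660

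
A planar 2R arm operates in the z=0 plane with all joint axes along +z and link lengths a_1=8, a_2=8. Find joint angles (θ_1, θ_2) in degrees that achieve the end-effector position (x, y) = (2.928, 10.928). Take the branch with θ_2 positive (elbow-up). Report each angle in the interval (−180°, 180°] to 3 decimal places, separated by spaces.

cos θ_2 = (127.9944−8²−8²)/(2·8·8) = -0.0000; θ_2 = 90.0025° (elbow-up)
β = atan2(10.9280,2.9280) = 75.0007°; ψ = atan2(8.0000,7.9996) = 45.0013°
θ_1 = β − ψ = 29.9995°

29.999 90.003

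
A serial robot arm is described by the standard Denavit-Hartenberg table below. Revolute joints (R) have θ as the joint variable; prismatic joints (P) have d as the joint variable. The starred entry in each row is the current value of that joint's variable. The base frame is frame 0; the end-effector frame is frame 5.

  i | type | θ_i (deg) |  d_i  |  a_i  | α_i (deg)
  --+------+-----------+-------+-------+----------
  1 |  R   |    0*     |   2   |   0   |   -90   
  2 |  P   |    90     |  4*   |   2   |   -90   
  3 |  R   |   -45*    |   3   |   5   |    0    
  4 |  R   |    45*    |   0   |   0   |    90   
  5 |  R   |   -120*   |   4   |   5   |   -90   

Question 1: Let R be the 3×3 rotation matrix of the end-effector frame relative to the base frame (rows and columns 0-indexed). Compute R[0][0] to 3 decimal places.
0.866

End-effector x-axis (col 0 of R) = (0.8660,0.0000,0.5000)
R[0][0] = 0.8660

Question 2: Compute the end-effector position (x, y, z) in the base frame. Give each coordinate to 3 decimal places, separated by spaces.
after link 1: o_1 = (0.0000, 0.0000, 2.0000)
after link 2: o_2 = (0.0000, 4.0000, 0.0000)
after link 3: o_3 = (-3.0000, 7.5355, -3.5355)
after link 4: o_4 = (-3.0000, 7.5355, -3.5355)
after link 5: o_5 = (1.3301, 11.5355, -1.0355)

1.330 11.536 -1.036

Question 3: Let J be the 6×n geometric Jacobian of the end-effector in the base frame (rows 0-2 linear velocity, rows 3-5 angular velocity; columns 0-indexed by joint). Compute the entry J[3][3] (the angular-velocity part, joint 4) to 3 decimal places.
axis z_3 = (-1.0000,0.0000,-0.0000); lever o_n−o_3 = (4.3301,4.0000,2.5000)
cross product → J_v[:, 3] = (0.0000,2.5000,-4.0000)
J_ω[:, 3] = z_3
entry J[3][3] = -1.0000

-1.000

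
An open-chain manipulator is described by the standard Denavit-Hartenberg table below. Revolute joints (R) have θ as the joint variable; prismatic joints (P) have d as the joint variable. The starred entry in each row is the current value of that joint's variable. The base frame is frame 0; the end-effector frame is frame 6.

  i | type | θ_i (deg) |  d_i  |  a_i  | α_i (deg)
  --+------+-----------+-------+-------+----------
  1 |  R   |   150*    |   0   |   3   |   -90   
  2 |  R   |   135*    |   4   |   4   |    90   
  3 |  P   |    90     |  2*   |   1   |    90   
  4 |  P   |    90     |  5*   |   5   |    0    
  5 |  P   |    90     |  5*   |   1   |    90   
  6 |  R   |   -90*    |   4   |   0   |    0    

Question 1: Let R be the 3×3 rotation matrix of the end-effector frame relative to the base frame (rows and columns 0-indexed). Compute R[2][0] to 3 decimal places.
0.707

End-effector x-axis (col 0 of R) = (-0.6124,0.3536,0.7071)
R[2][0] = 0.7071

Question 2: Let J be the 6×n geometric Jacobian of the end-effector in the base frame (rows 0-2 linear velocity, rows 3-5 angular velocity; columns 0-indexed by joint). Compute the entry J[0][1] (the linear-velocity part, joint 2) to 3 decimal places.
axis z_1 = (-0.5000,-0.8660,0.0000); lever o_n−o_1 = (-0.1629,-4.5248,-17.6777)
cross product → J_v[:, 1] = (15.3093,-8.8388,2.1213)
J_ω[:, 1] = z_1
entry J[0][1] = 15.3093

15.309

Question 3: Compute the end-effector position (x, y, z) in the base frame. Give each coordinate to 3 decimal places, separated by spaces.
-2.761 -3.025 -17.678

after link 1: o_1 = (-2.5981, 1.5000, 0.0000)
after link 2: o_2 = (-2.1486, -3.3783, -2.8284)
after link 3: o_3 = (-3.8733, -3.5372, -4.2426)
after link 4: o_4 = (-3.8733, -3.5372, -11.3137)
after link 5: o_5 = (-0.3115, -4.4390, -14.8492)
after link 6: o_6 = (-2.7610, -3.0248, -17.6777)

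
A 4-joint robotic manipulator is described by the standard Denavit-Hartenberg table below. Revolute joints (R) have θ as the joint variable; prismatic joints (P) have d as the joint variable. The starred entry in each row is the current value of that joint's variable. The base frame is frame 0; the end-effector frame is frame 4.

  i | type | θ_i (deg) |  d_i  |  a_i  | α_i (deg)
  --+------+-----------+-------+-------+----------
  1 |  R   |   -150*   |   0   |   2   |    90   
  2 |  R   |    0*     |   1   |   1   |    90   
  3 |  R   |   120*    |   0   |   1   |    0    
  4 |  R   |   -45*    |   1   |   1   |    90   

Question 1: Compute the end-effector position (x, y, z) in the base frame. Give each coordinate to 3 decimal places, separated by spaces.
-3.805 1.073 -1.000

after link 1: o_1 = (-1.7321, -1.0000, 0.0000)
after link 2: o_2 = (-3.0981, -0.6340, 0.0000)
after link 3: o_3 = (-3.0981, 0.3660, 0.0000)
after link 4: o_4 = (-3.8052, 1.0731, -1.0000)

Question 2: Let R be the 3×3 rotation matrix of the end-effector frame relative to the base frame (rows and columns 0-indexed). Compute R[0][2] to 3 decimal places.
-0.707

End-effector z-axis (col 2 of R) = (-0.7071,-0.7071,-0.0000)
R[0][2] = -0.7071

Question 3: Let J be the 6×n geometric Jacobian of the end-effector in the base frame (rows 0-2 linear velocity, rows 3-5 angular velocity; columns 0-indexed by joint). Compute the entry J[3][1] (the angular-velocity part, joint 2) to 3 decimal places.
axis z_1 = (-0.5000,0.8660,0.0000); lever o_n−o_1 = (-2.0731,2.0731,-1.0000)
cross product → J_v[:, 1] = (-0.8660,-0.5000,0.7588)
J_ω[:, 1] = z_1
entry J[3][1] = -0.5000

-0.500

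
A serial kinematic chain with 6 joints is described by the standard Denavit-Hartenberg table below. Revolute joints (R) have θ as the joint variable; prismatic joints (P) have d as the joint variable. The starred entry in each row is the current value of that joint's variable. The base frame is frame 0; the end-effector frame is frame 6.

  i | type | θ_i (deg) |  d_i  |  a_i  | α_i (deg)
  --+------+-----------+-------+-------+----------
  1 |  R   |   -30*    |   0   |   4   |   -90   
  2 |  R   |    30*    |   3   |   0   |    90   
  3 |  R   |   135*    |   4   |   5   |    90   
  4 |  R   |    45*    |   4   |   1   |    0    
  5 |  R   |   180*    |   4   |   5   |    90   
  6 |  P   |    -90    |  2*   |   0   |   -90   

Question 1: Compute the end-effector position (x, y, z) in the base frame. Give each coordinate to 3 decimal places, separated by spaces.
13.021 3.097 -0.321

after link 1: o_1 = (3.4641, -2.0000, 0.0000)
after link 2: o_2 = (4.9641, 0.5981, 0.0000)
after link 3: o_3 = (5.8123, 4.1909, 5.2319)
after link 4: o_4 = (9.5290, 5.8884, 4.6800)
after link 5: o_5 = (12.1586, 4.7494, -1.0460)
after link 6: o_6 = (13.0210, 3.0968, -0.3213)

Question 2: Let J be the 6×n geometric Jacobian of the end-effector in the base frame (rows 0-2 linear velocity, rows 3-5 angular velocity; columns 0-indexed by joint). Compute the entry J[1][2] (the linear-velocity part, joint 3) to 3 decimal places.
7.117

axis z_2 = (0.4330,-0.2500,0.8660); lever o_n−o_2 = (8.0569,2.4987,-0.3213)
cross product → J_v[:, 2] = (-2.0836,7.1166,3.0962)
J_ω[:, 2] = z_2
entry J[1][2] = 7.1166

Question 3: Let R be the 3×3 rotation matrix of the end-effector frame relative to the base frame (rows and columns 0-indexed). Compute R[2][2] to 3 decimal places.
End-effector z-axis (col 2 of R) = (-0.1812,-0.4727,-0.8624)
R[2][2] = -0.8624

-0.862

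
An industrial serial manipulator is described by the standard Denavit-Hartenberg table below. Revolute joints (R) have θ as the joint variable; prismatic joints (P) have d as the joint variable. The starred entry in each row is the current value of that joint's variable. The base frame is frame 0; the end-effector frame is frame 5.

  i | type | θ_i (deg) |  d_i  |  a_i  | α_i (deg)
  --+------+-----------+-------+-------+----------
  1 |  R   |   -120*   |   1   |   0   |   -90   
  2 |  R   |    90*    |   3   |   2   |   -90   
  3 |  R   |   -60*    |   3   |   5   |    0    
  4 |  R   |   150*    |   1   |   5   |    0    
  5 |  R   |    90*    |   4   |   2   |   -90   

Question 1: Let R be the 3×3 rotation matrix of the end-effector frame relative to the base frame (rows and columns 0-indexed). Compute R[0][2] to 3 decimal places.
End-effector z-axis (col 2 of R) = (0.8660,-0.5000,-0.0000)
R[0][2] = 0.8660

0.866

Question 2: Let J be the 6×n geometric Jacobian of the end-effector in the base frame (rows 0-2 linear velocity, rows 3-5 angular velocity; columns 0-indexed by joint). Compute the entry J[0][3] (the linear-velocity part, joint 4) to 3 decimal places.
axis z_3 = (0.5000,0.8660,-0.0000); lever o_n−o_3 = (-1.8301,6.8301,2.0000)
cross product → J_v[:, 3] = (1.7321,-1.0000,5.0000)
J_ω[:, 3] = z_3
entry J[0][3] = 1.7321

1.732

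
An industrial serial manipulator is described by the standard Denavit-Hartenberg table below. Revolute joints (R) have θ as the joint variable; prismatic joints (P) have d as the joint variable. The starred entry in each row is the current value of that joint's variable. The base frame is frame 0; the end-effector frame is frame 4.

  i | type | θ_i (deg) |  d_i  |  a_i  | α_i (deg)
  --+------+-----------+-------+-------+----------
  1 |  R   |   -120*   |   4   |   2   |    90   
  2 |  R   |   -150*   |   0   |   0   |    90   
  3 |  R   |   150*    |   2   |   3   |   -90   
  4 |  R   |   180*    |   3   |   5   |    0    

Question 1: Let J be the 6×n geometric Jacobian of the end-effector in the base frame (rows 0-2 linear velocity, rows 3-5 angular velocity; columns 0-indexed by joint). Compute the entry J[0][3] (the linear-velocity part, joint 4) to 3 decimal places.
axis z_3 = (0.5335,-0.8080,0.2500); lever o_n−o_3 = (5.6405,-0.4264,-1.4151)
cross product → J_v[:, 3] = (1.2500,2.1651,4.3301)
J_ω[:, 3] = z_3
entry J[0][3] = 1.2500

1.250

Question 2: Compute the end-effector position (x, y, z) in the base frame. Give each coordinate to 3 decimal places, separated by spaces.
2.717 -2.491 5.616

after link 1: o_1 = (-1.0000, -1.7321, 4.0000)
after link 2: o_2 = (-1.0000, -1.7321, 4.0000)
after link 3: o_3 = (-2.9240, -2.0646, 7.0311)
after link 4: o_4 = (2.7165, -2.4910, 5.6160)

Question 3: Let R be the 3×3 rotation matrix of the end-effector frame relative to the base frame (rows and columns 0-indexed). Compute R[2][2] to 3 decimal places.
0.250

End-effector z-axis (col 2 of R) = (0.5335,-0.8080,0.2500)
R[2][2] = 0.2500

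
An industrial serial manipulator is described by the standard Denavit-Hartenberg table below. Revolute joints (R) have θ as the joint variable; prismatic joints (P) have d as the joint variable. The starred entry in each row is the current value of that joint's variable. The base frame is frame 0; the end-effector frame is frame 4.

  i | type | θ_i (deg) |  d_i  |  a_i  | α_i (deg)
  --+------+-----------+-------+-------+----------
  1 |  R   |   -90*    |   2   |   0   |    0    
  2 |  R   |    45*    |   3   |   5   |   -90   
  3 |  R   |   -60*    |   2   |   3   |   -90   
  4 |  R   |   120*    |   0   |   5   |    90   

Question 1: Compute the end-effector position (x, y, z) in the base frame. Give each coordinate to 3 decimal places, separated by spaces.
2.065 -5.360 5.433

after link 1: o_1 = (0.0000, 0.0000, 2.0000)
after link 2: o_2 = (3.5355, -3.5355, 5.0000)
after link 3: o_3 = (6.0104, -3.1820, 7.5981)
after link 4: o_4 = (2.0647, -5.3600, 5.4330)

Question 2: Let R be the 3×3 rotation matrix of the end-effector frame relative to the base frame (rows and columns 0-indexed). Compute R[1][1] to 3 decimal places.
End-effector y-axis (col 1 of R) = (0.6124,-0.6124,-0.5000)
R[1][1] = -0.6124

-0.612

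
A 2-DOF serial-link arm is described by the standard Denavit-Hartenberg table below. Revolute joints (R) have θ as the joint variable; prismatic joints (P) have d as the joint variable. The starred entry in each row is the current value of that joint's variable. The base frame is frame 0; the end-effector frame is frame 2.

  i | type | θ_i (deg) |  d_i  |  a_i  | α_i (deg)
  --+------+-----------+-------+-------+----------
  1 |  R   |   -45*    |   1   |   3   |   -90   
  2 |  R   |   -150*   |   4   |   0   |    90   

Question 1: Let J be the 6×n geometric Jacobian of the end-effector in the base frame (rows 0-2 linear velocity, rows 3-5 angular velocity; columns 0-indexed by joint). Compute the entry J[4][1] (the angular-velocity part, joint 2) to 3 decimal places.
axis z_1 = (0.7071,0.7071,0.0000); lever o_n−o_1 = (2.8284,2.8284,0.0000)
cross product → J_v[:, 1] = (-0.0000,0.0000,0.0000)
J_ω[:, 1] = z_1
entry J[4][1] = 0.7071

0.707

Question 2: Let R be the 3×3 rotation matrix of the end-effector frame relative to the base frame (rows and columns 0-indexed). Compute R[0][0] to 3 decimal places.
-0.612

End-effector x-axis (col 0 of R) = (-0.6124,0.6124,0.5000)
R[0][0] = -0.6124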